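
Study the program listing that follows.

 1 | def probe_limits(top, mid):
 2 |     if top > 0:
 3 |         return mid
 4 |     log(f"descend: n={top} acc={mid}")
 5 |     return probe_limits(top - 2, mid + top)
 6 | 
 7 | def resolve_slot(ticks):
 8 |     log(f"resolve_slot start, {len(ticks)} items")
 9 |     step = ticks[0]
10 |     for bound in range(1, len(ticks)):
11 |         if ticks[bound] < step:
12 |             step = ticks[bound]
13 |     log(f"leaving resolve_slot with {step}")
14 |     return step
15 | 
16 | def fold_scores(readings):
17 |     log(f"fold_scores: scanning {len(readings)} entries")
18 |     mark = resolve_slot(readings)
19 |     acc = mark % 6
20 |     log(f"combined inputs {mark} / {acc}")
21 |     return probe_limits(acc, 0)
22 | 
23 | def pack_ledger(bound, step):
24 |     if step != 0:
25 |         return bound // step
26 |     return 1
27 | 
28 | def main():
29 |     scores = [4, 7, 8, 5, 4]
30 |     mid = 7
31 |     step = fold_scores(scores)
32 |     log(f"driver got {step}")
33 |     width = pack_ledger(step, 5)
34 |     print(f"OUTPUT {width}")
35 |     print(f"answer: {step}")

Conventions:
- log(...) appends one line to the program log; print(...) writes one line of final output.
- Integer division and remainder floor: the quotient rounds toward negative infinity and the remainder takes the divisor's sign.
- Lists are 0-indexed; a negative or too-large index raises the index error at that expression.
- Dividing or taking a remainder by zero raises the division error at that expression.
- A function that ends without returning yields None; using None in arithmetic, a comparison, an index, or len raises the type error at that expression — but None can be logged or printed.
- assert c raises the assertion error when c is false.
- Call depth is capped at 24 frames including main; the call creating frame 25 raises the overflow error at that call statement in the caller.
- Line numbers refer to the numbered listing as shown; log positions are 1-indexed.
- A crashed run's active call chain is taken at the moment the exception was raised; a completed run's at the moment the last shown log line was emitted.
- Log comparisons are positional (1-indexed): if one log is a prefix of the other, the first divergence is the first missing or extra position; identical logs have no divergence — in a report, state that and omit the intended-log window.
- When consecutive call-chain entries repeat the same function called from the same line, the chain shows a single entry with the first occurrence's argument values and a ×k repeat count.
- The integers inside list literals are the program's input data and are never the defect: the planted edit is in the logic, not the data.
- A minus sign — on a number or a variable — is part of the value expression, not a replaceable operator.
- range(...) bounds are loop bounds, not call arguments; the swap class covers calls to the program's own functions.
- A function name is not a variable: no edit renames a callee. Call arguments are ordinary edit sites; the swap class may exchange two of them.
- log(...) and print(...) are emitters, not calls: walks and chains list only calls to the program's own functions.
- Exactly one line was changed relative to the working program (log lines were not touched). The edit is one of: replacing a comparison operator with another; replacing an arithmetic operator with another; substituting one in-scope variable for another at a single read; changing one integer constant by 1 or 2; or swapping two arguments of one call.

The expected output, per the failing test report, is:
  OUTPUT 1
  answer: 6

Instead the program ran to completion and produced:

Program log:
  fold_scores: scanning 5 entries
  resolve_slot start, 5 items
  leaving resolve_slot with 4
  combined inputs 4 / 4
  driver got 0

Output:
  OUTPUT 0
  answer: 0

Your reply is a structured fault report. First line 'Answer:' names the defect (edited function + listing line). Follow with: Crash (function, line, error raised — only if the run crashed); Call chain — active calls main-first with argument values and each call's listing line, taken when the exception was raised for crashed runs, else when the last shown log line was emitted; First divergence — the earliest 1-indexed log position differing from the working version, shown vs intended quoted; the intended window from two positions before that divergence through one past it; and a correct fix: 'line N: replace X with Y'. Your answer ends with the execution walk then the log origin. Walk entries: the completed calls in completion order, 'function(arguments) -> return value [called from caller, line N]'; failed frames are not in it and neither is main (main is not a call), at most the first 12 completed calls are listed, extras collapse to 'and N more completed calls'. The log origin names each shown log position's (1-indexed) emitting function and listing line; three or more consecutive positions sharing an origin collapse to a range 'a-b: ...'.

Answer: the defect is in probe_limits at line 2.
Key fact: The log first diverges at position 5: the faulty run prints 'driver got 0' where the working version prints 'descend: n=4 acc=0'.
Call chain: main.
First divergence: position 5 — the shown line 'driver got 0' should read 'descend: n=4 acc=0'.
Intended log window:
  3: leaving resolve_slot with 4
  4: combined inputs 4 / 4
  5: descend: n=4 acc=0
  6: descend: n=2 acc=4
Execution walk:
  resolve_slot([4, 7, 8, 5, 4]) -> 4  [called from fold_scores, line 18]
  probe_limits(4, 0) -> 0  [called from fold_scores, line 21]
  fold_scores([4, 7, 8, 5, 4]) -> 0  [called from main, line 31]
  pack_ledger(0, 5) -> 0  [called from main, line 33]
Log origin:
  1: emitted by fold_scores (line 17)
  2: emitted by resolve_slot (line 8)
  3: emitted by resolve_slot (line 13)
  4: emitted by fold_scores (line 20)
  5: emitted by main (line 32)
A correct fix: line 2: replace `>` with `<=`.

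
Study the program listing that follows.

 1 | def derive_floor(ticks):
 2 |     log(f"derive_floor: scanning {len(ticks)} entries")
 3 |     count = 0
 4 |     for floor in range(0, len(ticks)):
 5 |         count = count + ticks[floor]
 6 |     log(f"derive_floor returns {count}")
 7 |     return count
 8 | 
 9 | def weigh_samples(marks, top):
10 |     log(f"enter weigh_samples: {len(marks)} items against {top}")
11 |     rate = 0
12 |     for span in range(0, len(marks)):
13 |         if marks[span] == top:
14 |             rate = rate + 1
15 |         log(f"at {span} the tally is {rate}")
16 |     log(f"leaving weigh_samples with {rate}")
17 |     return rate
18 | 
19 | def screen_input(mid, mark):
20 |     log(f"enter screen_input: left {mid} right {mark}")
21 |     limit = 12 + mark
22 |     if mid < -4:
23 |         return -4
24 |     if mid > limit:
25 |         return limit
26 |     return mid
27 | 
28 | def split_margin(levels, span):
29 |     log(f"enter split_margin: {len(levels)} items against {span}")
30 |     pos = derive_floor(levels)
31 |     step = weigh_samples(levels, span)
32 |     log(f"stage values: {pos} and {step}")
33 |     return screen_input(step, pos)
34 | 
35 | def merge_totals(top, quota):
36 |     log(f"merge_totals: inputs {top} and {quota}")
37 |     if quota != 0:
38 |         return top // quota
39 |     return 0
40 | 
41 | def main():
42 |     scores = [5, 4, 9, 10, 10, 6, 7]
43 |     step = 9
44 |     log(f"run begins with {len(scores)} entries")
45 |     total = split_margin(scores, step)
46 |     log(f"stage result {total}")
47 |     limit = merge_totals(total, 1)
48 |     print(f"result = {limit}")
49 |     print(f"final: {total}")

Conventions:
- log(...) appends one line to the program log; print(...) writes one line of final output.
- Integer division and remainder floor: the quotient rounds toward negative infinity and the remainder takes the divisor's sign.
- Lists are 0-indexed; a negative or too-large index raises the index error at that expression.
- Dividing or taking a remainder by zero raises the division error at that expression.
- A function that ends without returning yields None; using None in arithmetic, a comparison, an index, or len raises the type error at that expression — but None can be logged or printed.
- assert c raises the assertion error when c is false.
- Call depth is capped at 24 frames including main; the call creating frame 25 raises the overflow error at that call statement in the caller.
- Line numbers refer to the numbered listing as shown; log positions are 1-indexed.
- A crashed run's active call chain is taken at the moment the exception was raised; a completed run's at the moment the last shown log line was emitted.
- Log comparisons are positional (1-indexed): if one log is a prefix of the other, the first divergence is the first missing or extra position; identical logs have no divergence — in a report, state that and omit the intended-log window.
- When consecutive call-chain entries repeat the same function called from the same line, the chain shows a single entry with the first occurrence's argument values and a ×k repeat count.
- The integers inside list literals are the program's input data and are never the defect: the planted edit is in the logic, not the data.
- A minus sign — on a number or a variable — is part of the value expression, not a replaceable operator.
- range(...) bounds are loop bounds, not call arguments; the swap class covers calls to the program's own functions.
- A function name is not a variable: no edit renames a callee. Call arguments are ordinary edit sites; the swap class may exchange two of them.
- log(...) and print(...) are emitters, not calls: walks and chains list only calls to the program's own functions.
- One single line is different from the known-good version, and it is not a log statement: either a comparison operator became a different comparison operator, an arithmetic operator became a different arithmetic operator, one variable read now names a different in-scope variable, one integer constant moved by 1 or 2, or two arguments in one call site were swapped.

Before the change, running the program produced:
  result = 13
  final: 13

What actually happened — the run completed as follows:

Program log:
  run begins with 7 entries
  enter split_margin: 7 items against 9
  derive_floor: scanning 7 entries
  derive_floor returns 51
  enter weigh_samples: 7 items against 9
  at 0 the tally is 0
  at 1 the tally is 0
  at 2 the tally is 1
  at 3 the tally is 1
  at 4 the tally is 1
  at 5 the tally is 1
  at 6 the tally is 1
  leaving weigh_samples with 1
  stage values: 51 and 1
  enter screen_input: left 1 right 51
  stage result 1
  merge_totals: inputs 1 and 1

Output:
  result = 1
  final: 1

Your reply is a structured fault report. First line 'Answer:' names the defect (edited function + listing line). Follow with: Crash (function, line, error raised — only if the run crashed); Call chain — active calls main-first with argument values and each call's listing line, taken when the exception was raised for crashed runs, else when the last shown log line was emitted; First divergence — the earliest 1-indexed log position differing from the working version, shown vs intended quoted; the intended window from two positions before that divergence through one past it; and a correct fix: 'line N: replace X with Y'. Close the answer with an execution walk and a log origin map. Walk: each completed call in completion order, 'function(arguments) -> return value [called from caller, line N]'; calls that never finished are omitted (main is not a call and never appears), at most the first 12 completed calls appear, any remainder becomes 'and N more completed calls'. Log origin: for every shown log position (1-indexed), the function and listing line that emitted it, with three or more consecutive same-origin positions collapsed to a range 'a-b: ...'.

Answer: the defect is in split_margin at line 33.
The tell: The log first diverges at position 15: the faulty run prints 'enter screen_input: left 1 right 51' where the working version prints 'enter screen_input: left 51 right 1'.
Call chain: main -> merge_totals(1, 1) (called at line 47).
First divergence: position 15 — shown 'enter screen_input: left 1 right 51', intended 'enter screen_input: left 51 right 1'.
Intended log window:
  13: leaving weigh_samples with 1
  14: stage values: 51 and 1
  15: enter screen_input: left 51 right 1
  16: stage result 13
Execution walk:
  derive_floor([5, 4, 9, 10, 10, 6, 7]) -> 51  [called from split_margin, line 30]
  weigh_samples([5, 4, 9, 10, 10, 6, 7], 9) -> 1  [called from split_margin, line 31]
  screen_input(1, 51) -> 1  [called from split_margin, line 33]
  split_margin([5, 4, 9, 10, 10, 6, 7], 9) -> 1  [called from main, line 45]
  merge_totals(1, 1) -> 1  [called from main, line 47]
Log origins:
  1: from main, line 44
  2: from split_margin, line 29
  3: from derive_floor, line 2
  4: from derive_floor, line 6
  5: from weigh_samples, line 10
  6-12: from weigh_samples, line 15
  13: from weigh_samples, line 16
  14: from split_margin, line 32
  15: from screen_input, line 20
  16: from main, line 46
  17: from merge_totals, line 36
A correct fix: line 33: replace `screen_input(step, pos)` with `screen_input(pos, step)`.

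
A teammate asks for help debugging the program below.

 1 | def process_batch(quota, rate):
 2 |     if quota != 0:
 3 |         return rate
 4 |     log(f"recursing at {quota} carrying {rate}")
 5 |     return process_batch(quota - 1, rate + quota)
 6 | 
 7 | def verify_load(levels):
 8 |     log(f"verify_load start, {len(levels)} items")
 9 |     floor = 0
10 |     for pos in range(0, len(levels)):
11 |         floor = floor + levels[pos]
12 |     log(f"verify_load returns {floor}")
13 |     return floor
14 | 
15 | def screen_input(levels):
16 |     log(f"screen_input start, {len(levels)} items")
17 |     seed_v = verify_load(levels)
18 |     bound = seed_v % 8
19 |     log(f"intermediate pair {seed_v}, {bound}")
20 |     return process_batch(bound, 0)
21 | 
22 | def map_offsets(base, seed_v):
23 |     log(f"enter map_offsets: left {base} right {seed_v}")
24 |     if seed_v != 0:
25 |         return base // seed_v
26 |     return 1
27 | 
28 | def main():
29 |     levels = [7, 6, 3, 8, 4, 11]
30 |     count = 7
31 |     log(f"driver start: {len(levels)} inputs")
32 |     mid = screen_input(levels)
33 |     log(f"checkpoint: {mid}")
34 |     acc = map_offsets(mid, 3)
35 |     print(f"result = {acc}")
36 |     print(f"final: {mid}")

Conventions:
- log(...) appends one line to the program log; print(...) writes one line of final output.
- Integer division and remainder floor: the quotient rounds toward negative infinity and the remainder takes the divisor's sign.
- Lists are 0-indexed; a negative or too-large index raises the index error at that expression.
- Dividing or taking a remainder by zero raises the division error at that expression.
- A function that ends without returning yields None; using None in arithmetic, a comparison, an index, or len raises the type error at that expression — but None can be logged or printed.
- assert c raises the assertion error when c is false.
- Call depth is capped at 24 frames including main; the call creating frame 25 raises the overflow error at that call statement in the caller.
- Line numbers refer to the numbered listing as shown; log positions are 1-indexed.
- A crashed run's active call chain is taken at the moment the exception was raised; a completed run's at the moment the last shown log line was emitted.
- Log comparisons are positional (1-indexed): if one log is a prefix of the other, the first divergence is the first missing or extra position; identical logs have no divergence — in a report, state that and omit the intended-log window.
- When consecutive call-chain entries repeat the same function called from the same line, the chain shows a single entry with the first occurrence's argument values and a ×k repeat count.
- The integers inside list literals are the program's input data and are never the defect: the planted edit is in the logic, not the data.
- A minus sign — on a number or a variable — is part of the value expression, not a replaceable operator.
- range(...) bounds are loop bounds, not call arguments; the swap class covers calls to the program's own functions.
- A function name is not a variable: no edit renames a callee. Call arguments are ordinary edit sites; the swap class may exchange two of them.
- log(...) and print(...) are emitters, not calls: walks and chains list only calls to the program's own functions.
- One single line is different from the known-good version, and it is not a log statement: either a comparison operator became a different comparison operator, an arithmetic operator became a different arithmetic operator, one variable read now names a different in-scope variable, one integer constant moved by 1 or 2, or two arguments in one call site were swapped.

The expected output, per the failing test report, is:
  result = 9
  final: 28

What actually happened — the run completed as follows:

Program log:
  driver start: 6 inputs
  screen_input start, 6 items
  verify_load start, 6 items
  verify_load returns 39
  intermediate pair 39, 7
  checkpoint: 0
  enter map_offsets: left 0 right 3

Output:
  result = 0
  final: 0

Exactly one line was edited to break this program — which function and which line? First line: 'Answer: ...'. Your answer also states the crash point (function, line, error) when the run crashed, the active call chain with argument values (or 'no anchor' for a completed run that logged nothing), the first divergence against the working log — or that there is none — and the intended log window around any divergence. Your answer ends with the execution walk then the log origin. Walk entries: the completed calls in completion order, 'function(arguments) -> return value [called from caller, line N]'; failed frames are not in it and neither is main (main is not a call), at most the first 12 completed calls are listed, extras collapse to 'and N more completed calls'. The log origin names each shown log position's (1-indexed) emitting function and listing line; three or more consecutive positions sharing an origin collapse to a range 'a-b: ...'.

Answer: the defect is in process_batch at line 2.
Key observation: At log position 6 the runs split — shown 'checkpoint: 0', but the working version logs 'recursing at 7 carrying 0'.
Call chain: main -> map_offsets(0, 3) (called at line 34).
First divergence: position 6 — the shown line 'checkpoint: 0' should read 'recursing at 7 carrying 0'.
Intended log window:
  4: verify_load returns 39
  5: intermediate pair 39, 7
  6: recursing at 7 carrying 0
  7: recursing at 6 carrying 7
Execution walk:
  verify_load([7, 6, 3, 8, 4, 11]) -> 39  [called from screen_input, line 17]
  process_batch(7, 0) -> 0  [called from screen_input, line 20]
  screen_input([7, 6, 3, 8, 4, 11]) -> 0  [called from main, line 32]
  map_offsets(0, 3) -> 0  [called from main, line 34]
Log origin:
  1: emitted by main (line 31)
  2: emitted by screen_input (line 16)
  3: emitted by verify_load (line 8)
  4: emitted by verify_load (line 12)
  5: emitted by screen_input (line 19)
  6: emitted by main (line 33)
  7: emitted by map_offsets (line 23)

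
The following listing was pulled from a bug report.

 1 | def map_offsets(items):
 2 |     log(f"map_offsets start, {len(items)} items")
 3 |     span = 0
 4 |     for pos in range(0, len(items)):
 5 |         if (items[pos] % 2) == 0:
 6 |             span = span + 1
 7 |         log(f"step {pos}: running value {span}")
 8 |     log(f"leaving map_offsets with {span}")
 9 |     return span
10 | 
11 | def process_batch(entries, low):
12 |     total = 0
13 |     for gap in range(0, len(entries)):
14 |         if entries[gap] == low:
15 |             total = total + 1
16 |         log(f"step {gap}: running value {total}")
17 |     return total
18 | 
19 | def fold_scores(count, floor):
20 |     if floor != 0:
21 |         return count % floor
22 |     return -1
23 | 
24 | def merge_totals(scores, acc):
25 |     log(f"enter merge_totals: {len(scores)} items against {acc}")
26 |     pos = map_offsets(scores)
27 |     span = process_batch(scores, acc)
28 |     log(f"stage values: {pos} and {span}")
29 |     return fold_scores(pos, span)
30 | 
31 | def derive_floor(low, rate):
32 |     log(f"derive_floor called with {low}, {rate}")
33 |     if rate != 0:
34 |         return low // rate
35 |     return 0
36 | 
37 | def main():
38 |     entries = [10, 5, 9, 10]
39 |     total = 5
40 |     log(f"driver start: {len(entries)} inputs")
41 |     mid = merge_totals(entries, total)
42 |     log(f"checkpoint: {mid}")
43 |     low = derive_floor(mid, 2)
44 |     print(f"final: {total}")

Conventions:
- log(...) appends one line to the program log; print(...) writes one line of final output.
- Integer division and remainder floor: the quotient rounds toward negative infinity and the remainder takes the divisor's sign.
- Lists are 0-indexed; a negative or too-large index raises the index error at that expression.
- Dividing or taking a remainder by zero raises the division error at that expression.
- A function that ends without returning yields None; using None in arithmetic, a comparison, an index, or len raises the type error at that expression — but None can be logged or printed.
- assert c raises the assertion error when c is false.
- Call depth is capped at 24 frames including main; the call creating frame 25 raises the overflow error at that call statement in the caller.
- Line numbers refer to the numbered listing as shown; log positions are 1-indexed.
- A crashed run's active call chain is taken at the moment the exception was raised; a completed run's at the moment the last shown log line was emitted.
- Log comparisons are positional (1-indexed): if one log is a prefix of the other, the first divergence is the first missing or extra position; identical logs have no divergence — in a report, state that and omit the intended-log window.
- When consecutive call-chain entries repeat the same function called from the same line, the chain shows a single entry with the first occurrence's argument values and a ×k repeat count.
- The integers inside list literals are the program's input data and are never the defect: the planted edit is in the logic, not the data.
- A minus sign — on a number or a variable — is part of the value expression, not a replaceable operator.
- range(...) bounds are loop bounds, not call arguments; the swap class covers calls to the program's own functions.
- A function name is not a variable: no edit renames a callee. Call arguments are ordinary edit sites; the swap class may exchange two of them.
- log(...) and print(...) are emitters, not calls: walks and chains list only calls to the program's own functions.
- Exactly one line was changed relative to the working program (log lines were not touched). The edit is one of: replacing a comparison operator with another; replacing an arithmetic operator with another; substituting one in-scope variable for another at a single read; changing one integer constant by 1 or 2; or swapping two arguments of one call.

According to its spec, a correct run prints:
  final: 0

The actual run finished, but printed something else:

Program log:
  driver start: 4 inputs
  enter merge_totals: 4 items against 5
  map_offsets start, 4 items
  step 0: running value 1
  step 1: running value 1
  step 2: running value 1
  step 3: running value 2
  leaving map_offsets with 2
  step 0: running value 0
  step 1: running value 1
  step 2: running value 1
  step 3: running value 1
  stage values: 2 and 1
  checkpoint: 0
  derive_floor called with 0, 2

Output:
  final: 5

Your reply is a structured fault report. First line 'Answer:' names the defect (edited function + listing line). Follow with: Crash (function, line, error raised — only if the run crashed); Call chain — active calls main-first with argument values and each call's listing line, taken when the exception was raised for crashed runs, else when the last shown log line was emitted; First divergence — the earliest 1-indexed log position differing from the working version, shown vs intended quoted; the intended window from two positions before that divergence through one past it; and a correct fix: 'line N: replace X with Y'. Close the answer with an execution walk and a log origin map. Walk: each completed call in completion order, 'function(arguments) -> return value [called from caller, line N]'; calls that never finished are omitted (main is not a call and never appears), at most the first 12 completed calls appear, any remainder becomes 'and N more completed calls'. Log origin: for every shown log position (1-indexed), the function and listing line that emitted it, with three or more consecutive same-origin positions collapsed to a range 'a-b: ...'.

Answer: the defect is in main at line 44.
Key fact: The logs agree in full; only the final output differs.
Call chain: main -> derive_floor(0, 2) (called at line 43).
First divergence: none; the two logs match at every position.
Execution walk:
  map_offsets([10, 5, 9, 10]) -> 2  [called from merge_totals, line 26]
  process_batch([10, 5, 9, 10], 5) -> 1  [called from merge_totals, line 27]
  fold_scores(2, 1) -> 0  [called from merge_totals, line 29]
  merge_totals([10, 5, 9, 10], 5) -> 0  [called from main, line 41]
  derive_floor(0, 2) -> 0  [called from main, line 43]
Log line origins:
  1 — main, line 40
  2 — merge_totals, line 25
  3 — map_offsets, line 2
  4-7 — map_offsets, line 7
  8 — map_offsets, line 8
  9-12 — process_batch, line 16
  13 — merge_totals, line 28
  14 — main, line 42
  15 — derive_floor, line 32
A correct fix: line 44: replace `total` with `low`.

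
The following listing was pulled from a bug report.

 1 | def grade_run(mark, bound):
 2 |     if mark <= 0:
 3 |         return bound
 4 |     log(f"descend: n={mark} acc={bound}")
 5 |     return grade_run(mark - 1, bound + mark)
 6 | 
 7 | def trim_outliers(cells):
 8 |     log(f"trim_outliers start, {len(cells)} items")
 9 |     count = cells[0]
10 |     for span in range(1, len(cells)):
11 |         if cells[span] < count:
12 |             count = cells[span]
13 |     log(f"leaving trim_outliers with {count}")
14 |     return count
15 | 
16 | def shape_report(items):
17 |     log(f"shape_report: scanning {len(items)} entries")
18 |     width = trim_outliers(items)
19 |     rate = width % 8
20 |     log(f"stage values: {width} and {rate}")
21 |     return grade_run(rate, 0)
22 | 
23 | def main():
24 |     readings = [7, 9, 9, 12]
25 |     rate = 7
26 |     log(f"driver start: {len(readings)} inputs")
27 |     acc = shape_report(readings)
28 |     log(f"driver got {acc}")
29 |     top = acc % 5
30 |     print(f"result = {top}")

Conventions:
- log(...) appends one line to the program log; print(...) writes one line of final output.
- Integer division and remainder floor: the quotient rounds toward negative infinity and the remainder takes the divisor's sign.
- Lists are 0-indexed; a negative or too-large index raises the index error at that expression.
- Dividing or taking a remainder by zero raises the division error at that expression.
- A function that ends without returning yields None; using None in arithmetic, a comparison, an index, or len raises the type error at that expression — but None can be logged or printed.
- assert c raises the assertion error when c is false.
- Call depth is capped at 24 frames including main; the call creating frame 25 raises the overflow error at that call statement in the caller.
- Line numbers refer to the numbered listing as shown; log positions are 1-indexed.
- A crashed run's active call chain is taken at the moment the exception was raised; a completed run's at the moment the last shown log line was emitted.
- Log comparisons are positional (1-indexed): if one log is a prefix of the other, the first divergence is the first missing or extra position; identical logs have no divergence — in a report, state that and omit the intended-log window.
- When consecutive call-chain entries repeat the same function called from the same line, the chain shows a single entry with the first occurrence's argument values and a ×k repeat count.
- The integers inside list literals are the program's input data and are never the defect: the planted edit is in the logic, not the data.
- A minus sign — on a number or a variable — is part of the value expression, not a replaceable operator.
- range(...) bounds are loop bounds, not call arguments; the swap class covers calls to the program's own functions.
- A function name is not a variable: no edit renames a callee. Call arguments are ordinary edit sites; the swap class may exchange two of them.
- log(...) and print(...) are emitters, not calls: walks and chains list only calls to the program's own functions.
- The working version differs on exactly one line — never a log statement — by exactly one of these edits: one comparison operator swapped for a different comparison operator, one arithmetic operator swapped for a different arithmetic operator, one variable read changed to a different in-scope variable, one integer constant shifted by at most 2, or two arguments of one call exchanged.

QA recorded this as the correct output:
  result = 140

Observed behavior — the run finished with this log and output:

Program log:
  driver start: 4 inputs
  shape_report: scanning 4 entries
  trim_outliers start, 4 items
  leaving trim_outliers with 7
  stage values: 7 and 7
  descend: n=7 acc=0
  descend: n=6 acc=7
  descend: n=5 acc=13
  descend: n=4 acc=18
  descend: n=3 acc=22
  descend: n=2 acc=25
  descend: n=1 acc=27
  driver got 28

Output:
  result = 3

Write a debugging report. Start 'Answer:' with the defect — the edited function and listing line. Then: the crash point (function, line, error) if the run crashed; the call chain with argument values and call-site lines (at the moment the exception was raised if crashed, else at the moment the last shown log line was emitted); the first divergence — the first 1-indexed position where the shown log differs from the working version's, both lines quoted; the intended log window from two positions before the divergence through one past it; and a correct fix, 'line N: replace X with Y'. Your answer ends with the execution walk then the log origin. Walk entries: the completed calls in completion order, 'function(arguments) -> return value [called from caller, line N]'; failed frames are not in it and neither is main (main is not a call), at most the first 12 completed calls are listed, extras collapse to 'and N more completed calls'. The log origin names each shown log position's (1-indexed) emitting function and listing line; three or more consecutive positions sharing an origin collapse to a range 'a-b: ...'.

Answer: the defect is in main at line 29.
Key fact: No log line changed; the fault shows up purely in the output.
Call chain: main.
First divergence: none — the logs agree in full.
Execution walk:
  trim_outliers([7, 9, 9, 12]) -> 7  [called from shape_report, line 18]
  grade_run(0, 28) -> 28  [called from grade_run, line 5]
  grade_run(1, 27) -> 28  [called from grade_run, line 5]
  grade_run(2, 25) -> 28  [called from grade_run, line 5]
  grade_run(3, 22) -> 28  [called from grade_run, line 5]
  grade_run(4, 18) -> 28  [called from grade_run, line 5]
  grade_run(5, 13) -> 28  [called from grade_run, line 5]
  grade_run(6, 7) -> 28  [called from grade_run, line 5]
  grade_run(7, 0) -> 28  [called from shape_report, line 21]
  shape_report([7, 9, 9, 12]) -> 28  [called from main, line 27]
Log line origins:
  1: logged in main at line 26
  2: logged in shape_report at line 17
  3: logged in trim_outliers at line 8
  4: logged in trim_outliers at line 13
  5: logged in shape_report at line 20
  6-12: logged in grade_run at line 4
  13: logged in main at line 28
A correct fix: line 29: replace `%` with `*`.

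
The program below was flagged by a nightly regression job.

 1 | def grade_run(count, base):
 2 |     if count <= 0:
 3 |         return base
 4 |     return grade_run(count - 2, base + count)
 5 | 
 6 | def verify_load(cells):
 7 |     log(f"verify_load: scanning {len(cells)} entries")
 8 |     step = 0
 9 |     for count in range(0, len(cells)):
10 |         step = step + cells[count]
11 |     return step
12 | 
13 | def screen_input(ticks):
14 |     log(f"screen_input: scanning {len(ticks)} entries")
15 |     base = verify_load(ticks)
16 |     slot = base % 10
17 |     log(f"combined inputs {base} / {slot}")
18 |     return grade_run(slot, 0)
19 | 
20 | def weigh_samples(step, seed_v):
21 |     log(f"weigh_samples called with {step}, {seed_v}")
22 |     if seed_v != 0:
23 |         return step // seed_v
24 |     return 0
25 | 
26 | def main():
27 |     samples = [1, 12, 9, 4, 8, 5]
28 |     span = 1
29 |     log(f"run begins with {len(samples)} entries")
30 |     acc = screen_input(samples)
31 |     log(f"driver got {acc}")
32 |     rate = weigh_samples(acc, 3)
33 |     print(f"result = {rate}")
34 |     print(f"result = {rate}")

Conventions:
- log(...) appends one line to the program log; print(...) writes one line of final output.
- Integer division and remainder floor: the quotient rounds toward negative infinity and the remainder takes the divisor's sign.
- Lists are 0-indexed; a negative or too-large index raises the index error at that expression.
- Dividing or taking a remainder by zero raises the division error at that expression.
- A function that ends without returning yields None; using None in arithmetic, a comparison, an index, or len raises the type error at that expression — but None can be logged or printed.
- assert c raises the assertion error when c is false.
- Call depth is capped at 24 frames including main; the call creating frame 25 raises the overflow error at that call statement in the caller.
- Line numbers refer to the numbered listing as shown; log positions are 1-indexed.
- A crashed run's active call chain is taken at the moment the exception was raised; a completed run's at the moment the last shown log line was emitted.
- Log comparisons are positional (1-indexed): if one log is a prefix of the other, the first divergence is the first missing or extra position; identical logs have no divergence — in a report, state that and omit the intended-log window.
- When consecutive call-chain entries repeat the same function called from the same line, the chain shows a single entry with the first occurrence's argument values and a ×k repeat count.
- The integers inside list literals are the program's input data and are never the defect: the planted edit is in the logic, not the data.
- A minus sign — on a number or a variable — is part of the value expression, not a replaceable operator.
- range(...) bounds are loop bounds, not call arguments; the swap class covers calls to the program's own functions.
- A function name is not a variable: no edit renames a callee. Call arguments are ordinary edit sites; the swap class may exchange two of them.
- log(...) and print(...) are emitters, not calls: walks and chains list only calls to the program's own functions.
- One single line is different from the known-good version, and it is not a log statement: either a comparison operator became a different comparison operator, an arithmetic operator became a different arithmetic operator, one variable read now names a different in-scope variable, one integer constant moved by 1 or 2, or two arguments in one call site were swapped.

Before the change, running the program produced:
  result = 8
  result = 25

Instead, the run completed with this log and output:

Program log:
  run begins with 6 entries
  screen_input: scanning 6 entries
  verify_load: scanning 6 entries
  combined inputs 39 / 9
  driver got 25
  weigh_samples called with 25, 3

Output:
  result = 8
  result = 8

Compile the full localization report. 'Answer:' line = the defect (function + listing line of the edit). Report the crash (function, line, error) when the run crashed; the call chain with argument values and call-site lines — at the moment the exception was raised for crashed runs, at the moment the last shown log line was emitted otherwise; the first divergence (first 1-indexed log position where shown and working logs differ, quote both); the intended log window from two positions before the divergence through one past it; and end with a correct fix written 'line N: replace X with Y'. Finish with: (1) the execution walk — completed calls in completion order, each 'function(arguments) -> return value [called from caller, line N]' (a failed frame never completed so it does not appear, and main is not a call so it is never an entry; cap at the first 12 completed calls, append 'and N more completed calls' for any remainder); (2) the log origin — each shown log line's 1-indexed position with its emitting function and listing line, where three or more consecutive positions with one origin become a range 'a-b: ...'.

Answer: the defect is in main at line 34.
Core observation: The logs agree in full; only the final output differs.
Call chain: main -> weigh_samples(25, 3) (called at line 32).
First divergence: there is none — every log position agrees.
Execution walk:
  verify_load([1, 12, 9, 4, 8, 5]) -> 39  [called from screen_input, line 15]
  grade_run(-1, 25) -> 25  [called from grade_run, line 4]
  grade_run(1, 24) -> 25  [called from grade_run, line 4]
  grade_run(3, 21) -> 25  [called from grade_run, line 4]
  grade_run(5, 16) -> 25  [called from grade_run, line 4]
  grade_run(7, 9) -> 25  [called from grade_run, line 4]
  grade_run(9, 0) -> 25  [called from screen_input, line 18]
  screen_input([1, 12, 9, 4, 8, 5]) -> 25  [called from main, line 30]
  weigh_samples(25, 3) -> 8  [called from main, line 32]
Log line origins:
  1: from main, line 29
  2: from screen_input, line 14
  3: from verify_load, line 7
  4: from screen_input, line 17
  5: from main, line 31
  6: from weigh_samples, line 21
A correct fix: line 34: replace `rate` with `acc`.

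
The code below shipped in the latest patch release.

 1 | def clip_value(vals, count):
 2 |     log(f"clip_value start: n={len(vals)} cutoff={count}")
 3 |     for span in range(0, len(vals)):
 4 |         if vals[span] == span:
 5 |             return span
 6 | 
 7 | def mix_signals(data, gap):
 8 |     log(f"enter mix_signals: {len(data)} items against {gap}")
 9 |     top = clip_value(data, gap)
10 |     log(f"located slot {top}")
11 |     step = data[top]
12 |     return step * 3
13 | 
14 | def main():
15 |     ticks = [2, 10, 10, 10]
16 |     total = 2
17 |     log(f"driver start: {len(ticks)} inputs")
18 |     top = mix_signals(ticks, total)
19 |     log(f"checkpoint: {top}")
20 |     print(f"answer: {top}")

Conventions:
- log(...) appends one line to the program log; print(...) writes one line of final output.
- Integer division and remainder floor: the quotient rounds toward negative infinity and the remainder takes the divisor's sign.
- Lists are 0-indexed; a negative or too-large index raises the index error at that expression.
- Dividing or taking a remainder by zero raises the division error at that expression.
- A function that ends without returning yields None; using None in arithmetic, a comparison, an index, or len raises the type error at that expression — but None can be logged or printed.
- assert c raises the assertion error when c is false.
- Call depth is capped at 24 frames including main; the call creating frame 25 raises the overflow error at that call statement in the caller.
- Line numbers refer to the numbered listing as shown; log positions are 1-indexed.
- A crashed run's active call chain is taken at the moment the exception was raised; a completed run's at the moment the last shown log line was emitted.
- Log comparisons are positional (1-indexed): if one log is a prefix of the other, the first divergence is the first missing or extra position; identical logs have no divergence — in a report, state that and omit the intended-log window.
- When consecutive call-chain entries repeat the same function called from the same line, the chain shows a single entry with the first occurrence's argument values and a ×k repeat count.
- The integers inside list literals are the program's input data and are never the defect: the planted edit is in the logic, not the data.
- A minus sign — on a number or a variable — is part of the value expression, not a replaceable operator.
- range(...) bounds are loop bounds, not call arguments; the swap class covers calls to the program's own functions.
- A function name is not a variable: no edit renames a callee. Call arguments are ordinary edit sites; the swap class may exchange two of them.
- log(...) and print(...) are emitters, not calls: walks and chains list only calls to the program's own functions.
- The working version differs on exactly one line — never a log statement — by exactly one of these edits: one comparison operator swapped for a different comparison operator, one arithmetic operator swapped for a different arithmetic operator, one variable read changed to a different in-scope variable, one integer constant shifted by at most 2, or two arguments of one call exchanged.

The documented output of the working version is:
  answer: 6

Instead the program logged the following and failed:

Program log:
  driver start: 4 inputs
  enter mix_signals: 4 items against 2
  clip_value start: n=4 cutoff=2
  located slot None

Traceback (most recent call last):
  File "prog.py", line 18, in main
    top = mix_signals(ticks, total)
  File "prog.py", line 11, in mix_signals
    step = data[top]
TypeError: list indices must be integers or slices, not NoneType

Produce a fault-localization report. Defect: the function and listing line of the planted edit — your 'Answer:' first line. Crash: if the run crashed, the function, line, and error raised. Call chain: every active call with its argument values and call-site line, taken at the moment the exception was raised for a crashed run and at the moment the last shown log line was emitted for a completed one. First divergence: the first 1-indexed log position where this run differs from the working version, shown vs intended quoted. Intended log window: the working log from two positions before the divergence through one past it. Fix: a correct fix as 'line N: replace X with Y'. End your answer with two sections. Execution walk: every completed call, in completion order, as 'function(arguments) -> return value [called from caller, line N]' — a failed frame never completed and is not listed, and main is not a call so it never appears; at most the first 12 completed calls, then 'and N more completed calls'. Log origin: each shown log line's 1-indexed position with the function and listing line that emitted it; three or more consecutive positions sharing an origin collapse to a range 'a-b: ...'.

Answer: the defect is in clip_value at line 4.
Core observation: The log first diverges at position 4: the faulty run prints 'located slot None' where the working version prints 'located slot 0'.
Crash: mix_signals, line 11, TypeError.
Call chain: main -> mix_signals([2, 10, 10, 10], 2) (called at line 18).
First divergence: at position 4 the run shows 'located slot None' where the working version logs 'located slot 0'.
Intended log window:
  2: enter mix_signals: 4 items against 2
  3: clip_value start: n=4 cutoff=2
  4: located slot 0
  5: checkpoint: 6
Execution walk:
  clip_value([2, 10, 10, 10], 2) -> None  [called from mix_signals, line 9]
Log line origins:
  1: from main, line 17
  2: from mix_signals, line 8
  3: from clip_value, line 2
  4: from mix_signals, line 10
A correct fix: line 4: replace `vals[span] == span` with `vals[span] == count`.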